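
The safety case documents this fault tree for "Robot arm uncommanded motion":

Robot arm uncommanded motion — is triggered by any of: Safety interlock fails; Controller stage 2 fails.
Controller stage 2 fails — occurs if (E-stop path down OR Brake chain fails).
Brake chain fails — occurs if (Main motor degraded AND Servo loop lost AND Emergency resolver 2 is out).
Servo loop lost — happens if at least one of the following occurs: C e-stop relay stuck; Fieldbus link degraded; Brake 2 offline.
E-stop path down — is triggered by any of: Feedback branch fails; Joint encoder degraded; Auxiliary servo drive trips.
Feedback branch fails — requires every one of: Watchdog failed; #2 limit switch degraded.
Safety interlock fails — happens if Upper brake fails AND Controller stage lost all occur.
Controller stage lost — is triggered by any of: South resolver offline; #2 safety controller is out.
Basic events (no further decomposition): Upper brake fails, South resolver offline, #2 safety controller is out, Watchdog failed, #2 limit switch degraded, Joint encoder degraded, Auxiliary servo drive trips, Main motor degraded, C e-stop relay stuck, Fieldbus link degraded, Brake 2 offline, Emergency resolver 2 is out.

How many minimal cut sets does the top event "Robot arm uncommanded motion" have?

Controller stage lost [OR]: union of children's cut sets → 2 cut set(s).
Safety interlock fails [AND]: one cut set from each child combined → 1 × 2 = 2 cut set(s).
Feedback branch fails [AND]: one cut set from each child combined → 1 × 1 = 1 cut set(s).
E-stop path down [OR]: union of children's cut sets → 3 cut set(s).
Servo loop lost [OR]: union of children's cut sets → 3 cut set(s).
Brake chain fails [AND]: one cut set from each child combined → 1 × 3 × 1 = 3 cut set(s).
Controller stage 2 fails [OR]: union of children's cut sets → 6 cut set(s).
Robot arm uncommanded motion [OR]: union of children's cut sets → 8 cut set(s).
Minimal cut sets: {South resolver offline, Upper brake fails}; {#2 safety controller is out, Upper brake fails}; {#2 limit switch degraded, Watchdog failed}; {Joint encoder degraded}; {Auxiliary servo drive trips}; {C e-stop relay stuck, Emergency resolver 2 is out, Main motor degraded}; {Emergency resolver 2 is out, Fieldbus link degraded, Main motor degraded}; {Brake 2 offline, Emergency resolver 2 is out, Main motor degraded}.

8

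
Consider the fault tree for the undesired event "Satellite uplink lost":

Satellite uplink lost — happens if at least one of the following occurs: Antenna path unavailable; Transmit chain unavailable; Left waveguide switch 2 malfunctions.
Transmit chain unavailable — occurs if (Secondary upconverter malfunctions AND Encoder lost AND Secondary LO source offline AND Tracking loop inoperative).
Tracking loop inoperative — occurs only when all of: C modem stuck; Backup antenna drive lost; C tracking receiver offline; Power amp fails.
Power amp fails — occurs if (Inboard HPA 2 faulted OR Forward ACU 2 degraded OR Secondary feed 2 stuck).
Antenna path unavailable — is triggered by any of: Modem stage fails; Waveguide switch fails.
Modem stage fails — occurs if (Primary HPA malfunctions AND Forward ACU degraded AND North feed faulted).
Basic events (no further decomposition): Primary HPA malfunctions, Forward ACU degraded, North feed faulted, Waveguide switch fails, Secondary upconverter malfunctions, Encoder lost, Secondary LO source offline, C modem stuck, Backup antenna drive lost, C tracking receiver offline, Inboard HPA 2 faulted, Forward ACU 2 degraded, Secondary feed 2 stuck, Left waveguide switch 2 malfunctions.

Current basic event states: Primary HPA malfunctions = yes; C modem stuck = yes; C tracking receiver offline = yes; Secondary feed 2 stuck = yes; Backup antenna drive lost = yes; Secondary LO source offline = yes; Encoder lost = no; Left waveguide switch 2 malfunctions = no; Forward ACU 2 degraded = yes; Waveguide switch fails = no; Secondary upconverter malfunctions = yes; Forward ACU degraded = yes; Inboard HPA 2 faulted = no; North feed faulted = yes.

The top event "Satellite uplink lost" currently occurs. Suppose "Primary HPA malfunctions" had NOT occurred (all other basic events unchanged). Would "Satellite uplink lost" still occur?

No

Counterfactual: set "Primary HPA malfunctions" to not occurred.
Modem stage fails [AND]: Primary HPA malfunctions=not, Forward ACU degraded=occurs, North feed faulted=occurs → not all inputs occur → does not occur.
Antenna path unavailable [OR]: Modem stage fails=not, Waveguide switch fails=not → no input occurs → does not occur.
Power amp fails [OR]: Inboard HPA 2 faulted=not, Forward ACU 2 degraded=occurs, Secondary feed 2 stuck=occurs → at least one input occurs → occurs.
Tracking loop inoperative [AND]: C modem stuck=occurs, Backup antenna drive lost=occurs, C tracking receiver offline=occurs, Power amp fails=occurs → all inputs occur → occurs.
Transmit chain unavailable [AND]: Secondary upconverter malfunctions=occurs, Encoder lost=not, Secondary LO source offline=occurs, Tracking loop inoperative=occurs → not all inputs occur → does not occur.
Satellite uplink lost [OR]: Antenna path unavailable=not, Transmit chain unavailable=not, Left waveguide switch 2 malfunctions=not → no input occurs → does not occur.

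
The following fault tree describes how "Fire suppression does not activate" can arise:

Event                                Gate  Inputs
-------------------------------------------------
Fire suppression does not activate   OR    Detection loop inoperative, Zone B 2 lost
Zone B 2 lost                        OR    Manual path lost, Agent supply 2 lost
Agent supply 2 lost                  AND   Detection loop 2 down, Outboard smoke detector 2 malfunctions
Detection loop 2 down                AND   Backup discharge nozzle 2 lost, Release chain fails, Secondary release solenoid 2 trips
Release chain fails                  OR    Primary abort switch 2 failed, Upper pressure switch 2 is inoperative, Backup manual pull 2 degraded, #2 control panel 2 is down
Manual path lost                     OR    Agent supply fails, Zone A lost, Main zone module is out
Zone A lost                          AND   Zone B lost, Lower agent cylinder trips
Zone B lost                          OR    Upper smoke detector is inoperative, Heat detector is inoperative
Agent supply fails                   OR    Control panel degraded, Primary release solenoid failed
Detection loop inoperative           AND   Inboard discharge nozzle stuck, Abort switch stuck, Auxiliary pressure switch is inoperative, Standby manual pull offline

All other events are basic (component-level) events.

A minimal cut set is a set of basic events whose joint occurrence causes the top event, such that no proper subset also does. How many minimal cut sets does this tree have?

10

Detection loop inoperative [AND]: one cut set from each child combined → 1 × 1 × 1 × 1 = 1 cut set(s).
Agent supply fails [OR]: union of children's cut sets → 2 cut set(s).
Zone B lost [OR]: union of children's cut sets → 2 cut set(s).
Zone A lost [AND]: one cut set from each child combined → 2 × 1 = 2 cut set(s).
Manual path lost [OR]: union of children's cut sets → 5 cut set(s).
Release chain fails [OR]: union of children's cut sets → 4 cut set(s).
Detection loop 2 down [AND]: one cut set from each child combined → 1 × 4 × 1 = 4 cut set(s).
Agent supply 2 lost [AND]: one cut set from each child combined → 4 × 1 = 4 cut set(s).
Zone B 2 lost [OR]: union of children's cut sets → 9 cut set(s).
Fire suppression does not activate [OR]: union of children's cut sets → 10 cut set(s).
Minimal cut sets: {Abort switch stuck, Auxiliary pressure switch is inoperative, Inboard discharge nozzle stuck, Standby manual pull offline}; {Control panel degraded}; {Primary release solenoid failed}; {Lower agent cylinder trips, Upper smoke detector is inoperative}; {Heat detector is inoperative, Lower agent cylinder trips}; {Main zone module is out}; {Backup discharge nozzle 2 lost, Outboard smoke detector 2 malfunctions, Primary abort switch 2 failed, Secondary release solenoid 2 trips}; {Backup discharge nozzle 2 lost, Outboard smoke detector 2 malfunctions, Secondary release solenoid 2 trips, Upper pressure switch 2 is inoperative}; {Backup discharge nozzle 2 lost, Backup manual pull 2 degraded, Outboard smoke detector 2 malfunctions, Secondary release solenoid 2 trips}; {#2 control panel 2 is down, Backup discharge nozzle 2 lost, Outboard smoke detector 2 malfunctions, Secondary release solenoid 2 trips}.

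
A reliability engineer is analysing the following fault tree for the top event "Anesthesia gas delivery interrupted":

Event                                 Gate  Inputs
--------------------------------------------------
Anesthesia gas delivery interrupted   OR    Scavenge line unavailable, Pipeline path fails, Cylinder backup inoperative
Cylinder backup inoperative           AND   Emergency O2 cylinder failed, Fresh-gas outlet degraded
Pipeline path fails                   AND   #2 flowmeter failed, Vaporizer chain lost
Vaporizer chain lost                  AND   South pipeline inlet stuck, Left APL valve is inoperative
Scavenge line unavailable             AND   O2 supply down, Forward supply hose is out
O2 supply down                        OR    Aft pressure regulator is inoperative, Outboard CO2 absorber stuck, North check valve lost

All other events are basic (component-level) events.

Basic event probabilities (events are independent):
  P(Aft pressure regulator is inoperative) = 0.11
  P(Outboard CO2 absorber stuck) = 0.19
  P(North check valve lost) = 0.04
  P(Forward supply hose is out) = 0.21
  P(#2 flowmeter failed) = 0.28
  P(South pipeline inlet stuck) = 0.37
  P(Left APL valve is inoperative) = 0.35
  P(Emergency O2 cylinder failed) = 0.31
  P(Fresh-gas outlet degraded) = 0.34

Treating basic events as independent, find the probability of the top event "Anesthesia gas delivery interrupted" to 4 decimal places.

P(O2 supply down) [OR] = 1 − (1−0.11) × (1−0.19) × (1−0.04) = 0.307936
P(Scavenge line unavailable) [AND] = 0.307936 × 0.21 = 0.064667
P(Vaporizer chain lost) [AND] = 0.37 × 0.35 = 0.129500
P(Pipeline path fails) [AND] = 0.28 × 0.129500 = 0.036260
P(Cylinder backup inoperative) [AND] = 0.31 × 0.34 = 0.105400
P(Anesthesia gas delivery interrupted) [OR] = 1 − (1−0.064667) × (1−0.036260) × (1−0.105400) = 0.193592
Rounded to 4 decimal places: P(Anesthesia gas delivery interrupted) ≈ 0.1936.

0.1936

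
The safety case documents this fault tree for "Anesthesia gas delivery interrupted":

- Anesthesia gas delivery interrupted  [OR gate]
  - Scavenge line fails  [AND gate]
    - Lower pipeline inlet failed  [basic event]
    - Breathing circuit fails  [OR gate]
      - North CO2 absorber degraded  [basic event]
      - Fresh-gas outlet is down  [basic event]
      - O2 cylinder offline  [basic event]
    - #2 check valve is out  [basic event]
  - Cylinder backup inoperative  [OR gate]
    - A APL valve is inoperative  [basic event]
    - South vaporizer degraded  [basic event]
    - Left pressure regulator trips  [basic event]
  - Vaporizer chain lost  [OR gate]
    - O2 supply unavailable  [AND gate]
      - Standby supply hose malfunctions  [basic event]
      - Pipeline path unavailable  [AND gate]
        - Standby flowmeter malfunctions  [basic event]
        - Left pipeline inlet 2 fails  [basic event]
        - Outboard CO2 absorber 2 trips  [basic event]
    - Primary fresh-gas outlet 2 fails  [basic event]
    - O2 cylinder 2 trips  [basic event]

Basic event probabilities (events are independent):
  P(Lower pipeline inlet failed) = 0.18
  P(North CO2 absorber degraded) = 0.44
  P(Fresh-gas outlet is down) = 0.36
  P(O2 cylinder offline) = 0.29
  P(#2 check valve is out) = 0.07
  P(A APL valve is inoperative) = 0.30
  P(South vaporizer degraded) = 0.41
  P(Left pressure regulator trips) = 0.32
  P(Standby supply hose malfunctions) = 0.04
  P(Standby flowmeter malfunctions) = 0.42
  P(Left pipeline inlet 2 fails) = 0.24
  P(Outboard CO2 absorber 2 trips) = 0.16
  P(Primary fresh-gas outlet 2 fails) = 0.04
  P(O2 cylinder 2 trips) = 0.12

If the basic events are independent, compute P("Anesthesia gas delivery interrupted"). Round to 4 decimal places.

0.7651

P(Breathing circuit fails) [OR] = 1 − (1−0.44) × (1−0.36) × (1−0.29) = 0.745536
P(Scavenge line fails) [AND] = 0.18 × 0.745536 × 0.07 = 0.009394
P(Cylinder backup inoperative) [OR] = 1 − (1−0.30) × (1−0.41) × (1−0.32) = 0.719160
P(Pipeline path unavailable) [AND] = 0.42 × 0.24 × 0.16 = 0.016128
P(O2 supply unavailable) [AND] = 0.04 × 0.016128 = 0.000645
P(Vaporizer chain lost) [OR] = 1 − (1−0.000645) × (1−0.04) × (1−0.12) = 0.155745
P(Anesthesia gas delivery interrupted) [OR] = 1 − (1−0.009394) × (1−0.719160) × (1−0.155745) = 0.765127
Rounded to 4 decimal places: P(Anesthesia gas delivery interrupted) ≈ 0.7651.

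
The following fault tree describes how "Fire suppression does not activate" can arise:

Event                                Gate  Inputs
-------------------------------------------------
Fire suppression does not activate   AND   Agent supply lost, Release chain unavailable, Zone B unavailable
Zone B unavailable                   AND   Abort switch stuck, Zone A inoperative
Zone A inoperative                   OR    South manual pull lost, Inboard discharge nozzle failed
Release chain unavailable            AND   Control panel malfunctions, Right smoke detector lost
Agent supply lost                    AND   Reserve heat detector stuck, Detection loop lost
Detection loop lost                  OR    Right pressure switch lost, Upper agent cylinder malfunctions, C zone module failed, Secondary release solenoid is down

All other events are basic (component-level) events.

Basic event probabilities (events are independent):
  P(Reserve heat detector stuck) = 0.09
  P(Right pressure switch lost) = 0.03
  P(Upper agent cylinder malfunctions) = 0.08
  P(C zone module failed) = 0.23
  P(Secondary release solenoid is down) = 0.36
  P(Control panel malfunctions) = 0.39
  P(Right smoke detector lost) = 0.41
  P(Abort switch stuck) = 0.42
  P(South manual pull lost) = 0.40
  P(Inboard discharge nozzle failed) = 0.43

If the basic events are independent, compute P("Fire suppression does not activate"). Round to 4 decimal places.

0.0022

P(Detection loop lost) [OR] = 1 − (1−0.03) × (1−0.08) × (1−0.23) × (1−0.36) = 0.560225
P(Agent supply lost) [AND] = 0.09 × 0.560225 = 0.050420
P(Release chain unavailable) [AND] = 0.39 × 0.41 = 0.159900
P(Zone A inoperative) [OR] = 1 − (1−0.40) × (1−0.43) = 0.658000
P(Zone B unavailable) [AND] = 0.42 × 0.658000 = 0.276360
P(Fire suppression does not activate) [AND] = 0.050420 × 0.159900 × 0.276360 = 0.002228
Rounded to 4 decimal places: P(Fire suppression does not activate) ≈ 0.0022.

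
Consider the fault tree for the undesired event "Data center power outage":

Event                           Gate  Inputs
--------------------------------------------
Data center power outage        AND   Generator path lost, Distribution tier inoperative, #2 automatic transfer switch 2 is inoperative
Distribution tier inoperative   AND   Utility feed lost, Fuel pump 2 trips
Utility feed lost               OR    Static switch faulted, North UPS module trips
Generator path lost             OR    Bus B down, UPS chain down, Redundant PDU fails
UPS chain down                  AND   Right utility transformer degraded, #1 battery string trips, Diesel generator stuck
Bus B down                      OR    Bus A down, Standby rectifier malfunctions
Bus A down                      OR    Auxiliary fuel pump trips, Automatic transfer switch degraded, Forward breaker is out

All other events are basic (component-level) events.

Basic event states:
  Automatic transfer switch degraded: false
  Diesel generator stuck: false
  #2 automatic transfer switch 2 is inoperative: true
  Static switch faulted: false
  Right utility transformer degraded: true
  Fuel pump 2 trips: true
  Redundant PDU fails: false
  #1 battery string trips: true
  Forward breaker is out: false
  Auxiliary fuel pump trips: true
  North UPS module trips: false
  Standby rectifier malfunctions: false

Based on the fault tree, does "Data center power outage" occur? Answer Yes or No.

No

Bus A down [OR]: Auxiliary fuel pump trips=occurs, Automatic transfer switch degraded=not, Forward breaker is out=not → at least one input occurs → occurs.
Bus B down [OR]: Bus A down=occurs, Standby rectifier malfunctions=not → at least one input occurs → occurs.
UPS chain down [AND]: Right utility transformer degraded=occurs, #1 battery string trips=occurs, Diesel generator stuck=not → not all inputs occur → does not occur.
Generator path lost [OR]: Bus B down=occurs, UPS chain down=not, Redundant PDU fails=not → at least one input occurs → occurs.
Utility feed lost [OR]: Static switch faulted=not, North UPS module trips=not → no input occurs → does not occur.
Distribution tier inoperative [AND]: Utility feed lost=not, Fuel pump 2 trips=occurs → not all inputs occur → does not occur.
Data center power outage [AND]: Generator path lost=occurs, Distribution tier inoperative=not, #2 automatic transfer switch 2 is inoperative=occurs → not all inputs occur → does not occur.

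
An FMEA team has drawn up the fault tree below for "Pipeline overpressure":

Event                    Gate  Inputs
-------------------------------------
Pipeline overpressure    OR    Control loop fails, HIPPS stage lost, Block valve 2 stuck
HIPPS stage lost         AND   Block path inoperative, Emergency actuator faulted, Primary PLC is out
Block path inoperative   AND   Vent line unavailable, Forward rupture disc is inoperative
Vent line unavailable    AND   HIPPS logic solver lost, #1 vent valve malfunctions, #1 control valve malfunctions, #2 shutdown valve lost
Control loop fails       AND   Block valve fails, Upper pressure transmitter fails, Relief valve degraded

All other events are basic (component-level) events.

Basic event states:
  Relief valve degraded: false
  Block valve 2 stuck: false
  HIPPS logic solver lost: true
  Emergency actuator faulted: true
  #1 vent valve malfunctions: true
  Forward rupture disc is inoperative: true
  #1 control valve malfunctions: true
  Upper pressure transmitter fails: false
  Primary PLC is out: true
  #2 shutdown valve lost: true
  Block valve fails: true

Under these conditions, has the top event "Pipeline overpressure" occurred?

Yes

Control loop fails [AND]: Block valve fails=occurs, Upper pressure transmitter fails=not, Relief valve degraded=not → not all inputs occur → does not occur.
Vent line unavailable [AND]: HIPPS logic solver lost=occurs, #1 vent valve malfunctions=occurs, #1 control valve malfunctions=occurs, #2 shutdown valve lost=occurs → all inputs occur → occurs.
Block path inoperative [AND]: Vent line unavailable=occurs, Forward rupture disc is inoperative=occurs → all inputs occur → occurs.
HIPPS stage lost [AND]: Block path inoperative=occurs, Emergency actuator faulted=occurs, Primary PLC is out=occurs → all inputs occur → occurs.
Pipeline overpressure [OR]: Control loop fails=not, HIPPS stage lost=occurs, Block valve 2 stuck=not → at least one input occurs → occurs.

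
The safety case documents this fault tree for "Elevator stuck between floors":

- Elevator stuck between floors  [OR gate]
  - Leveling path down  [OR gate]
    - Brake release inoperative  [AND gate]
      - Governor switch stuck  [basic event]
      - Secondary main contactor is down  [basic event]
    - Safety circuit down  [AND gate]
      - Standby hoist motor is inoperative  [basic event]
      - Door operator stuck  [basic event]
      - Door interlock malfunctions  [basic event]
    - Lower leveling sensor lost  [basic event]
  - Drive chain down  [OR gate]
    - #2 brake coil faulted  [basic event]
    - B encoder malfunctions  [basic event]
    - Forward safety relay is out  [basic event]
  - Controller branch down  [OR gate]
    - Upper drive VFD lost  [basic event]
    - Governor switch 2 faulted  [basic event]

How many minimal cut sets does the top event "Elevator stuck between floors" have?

Brake release inoperative [AND]: one cut set from each child combined → 1 × 1 = 1 cut set(s).
Safety circuit down [AND]: one cut set from each child combined → 1 × 1 × 1 = 1 cut set(s).
Leveling path down [OR]: union of children's cut sets → 3 cut set(s).
Drive chain down [OR]: union of children's cut sets → 3 cut set(s).
Controller branch down [OR]: union of children's cut sets → 2 cut set(s).
Elevator stuck between floors [OR]: union of children's cut sets → 8 cut set(s).
Minimal cut sets: {Governor switch stuck, Secondary main contactor is down}; {Door interlock malfunctions, Door operator stuck, Standby hoist motor is inoperative}; {Lower leveling sensor lost}; {#2 brake coil faulted}; {B encoder malfunctions}; {Forward safety relay is out}; {Upper drive VFD lost}; {Governor switch 2 faulted}.

8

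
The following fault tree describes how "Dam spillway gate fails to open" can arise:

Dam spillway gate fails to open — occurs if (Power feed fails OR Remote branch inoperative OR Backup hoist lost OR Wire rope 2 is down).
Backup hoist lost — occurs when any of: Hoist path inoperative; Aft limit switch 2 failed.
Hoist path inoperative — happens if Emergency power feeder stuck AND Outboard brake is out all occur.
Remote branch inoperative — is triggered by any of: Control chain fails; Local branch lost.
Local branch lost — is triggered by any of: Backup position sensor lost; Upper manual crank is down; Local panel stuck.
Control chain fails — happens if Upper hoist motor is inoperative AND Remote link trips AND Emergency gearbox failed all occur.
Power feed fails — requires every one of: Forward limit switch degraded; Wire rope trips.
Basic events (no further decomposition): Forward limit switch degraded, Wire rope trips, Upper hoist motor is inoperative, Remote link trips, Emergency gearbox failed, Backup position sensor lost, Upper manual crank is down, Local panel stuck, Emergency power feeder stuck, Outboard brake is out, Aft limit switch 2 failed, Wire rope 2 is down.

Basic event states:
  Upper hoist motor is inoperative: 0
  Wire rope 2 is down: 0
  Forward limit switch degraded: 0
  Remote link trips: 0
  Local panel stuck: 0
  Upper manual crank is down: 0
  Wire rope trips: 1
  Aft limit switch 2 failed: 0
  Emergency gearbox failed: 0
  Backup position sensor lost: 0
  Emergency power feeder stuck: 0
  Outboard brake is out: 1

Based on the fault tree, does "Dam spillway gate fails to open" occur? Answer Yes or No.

No

Power feed fails [AND]: Forward limit switch degraded=not, Wire rope trips=occurs → not all inputs occur → does not occur.
Control chain fails [AND]: Upper hoist motor is inoperative=not, Remote link trips=not, Emergency gearbox failed=not → not all inputs occur → does not occur.
Local branch lost [OR]: Backup position sensor lost=not, Upper manual crank is down=not, Local panel stuck=not → no input occurs → does not occur.
Remote branch inoperative [OR]: Control chain fails=not, Local branch lost=not → no input occurs → does not occur.
Hoist path inoperative [AND]: Emergency power feeder stuck=not, Outboard brake is out=occurs → not all inputs occur → does not occur.
Backup hoist lost [OR]: Hoist path inoperative=not, Aft limit switch 2 failed=not → no input occurs → does not occur.
Dam spillway gate fails to open [OR]: Power feed fails=not, Remote branch inoperative=not, Backup hoist lost=not, Wire rope 2 is down=not → no input occurs → does not occur.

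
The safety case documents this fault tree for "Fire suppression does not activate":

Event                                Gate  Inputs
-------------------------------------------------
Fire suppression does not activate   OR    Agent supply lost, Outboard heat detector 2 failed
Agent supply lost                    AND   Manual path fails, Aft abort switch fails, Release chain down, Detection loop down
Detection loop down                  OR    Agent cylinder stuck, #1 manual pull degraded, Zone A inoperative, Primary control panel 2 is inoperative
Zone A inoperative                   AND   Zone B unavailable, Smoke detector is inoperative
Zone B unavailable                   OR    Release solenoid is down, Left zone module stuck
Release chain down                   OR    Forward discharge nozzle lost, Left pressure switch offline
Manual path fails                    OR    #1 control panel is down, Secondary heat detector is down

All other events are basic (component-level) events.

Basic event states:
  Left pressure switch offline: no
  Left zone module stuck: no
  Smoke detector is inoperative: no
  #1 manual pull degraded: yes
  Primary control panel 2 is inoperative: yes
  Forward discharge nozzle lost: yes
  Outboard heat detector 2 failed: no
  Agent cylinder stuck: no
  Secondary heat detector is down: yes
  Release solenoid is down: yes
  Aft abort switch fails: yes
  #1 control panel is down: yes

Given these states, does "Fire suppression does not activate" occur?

Yes

Manual path fails [OR]: #1 control panel is down=occurs, Secondary heat detector is down=occurs → at least one input occurs → occurs.
Release chain down [OR]: Forward discharge nozzle lost=occurs, Left pressure switch offline=not → at least one input occurs → occurs.
Zone B unavailable [OR]: Release solenoid is down=occurs, Left zone module stuck=not → at least one input occurs → occurs.
Zone A inoperative [AND]: Zone B unavailable=occurs, Smoke detector is inoperative=not → not all inputs occur → does not occur.
Detection loop down [OR]: Agent cylinder stuck=not, #1 manual pull degraded=occurs, Zone A inoperative=not, Primary control panel 2 is inoperative=occurs → at least one input occurs → occurs.
Agent supply lost [AND]: Manual path fails=occurs, Aft abort switch fails=occurs, Release chain down=occurs, Detection loop down=occurs → all inputs occur → occurs.
Fire suppression does not activate [OR]: Agent supply lost=occurs, Outboard heat detector 2 failed=not → at least one input occurs → occurs.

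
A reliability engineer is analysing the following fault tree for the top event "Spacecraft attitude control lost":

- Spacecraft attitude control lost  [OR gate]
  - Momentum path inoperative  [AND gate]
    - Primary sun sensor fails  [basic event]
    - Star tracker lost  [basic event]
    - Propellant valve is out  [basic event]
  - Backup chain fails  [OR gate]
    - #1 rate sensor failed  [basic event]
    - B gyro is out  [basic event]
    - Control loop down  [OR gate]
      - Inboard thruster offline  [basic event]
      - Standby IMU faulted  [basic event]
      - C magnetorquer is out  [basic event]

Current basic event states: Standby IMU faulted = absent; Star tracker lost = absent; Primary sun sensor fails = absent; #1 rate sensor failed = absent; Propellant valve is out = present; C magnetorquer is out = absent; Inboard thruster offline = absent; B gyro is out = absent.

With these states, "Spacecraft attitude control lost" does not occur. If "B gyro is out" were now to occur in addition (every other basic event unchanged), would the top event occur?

Yes

Counterfactual: set "B gyro is out" to occurred.
Momentum path inoperative [AND]: Primary sun sensor fails=not, Star tracker lost=not, Propellant valve is out=occurs → not all inputs occur → does not occur.
Control loop down [OR]: Inboard thruster offline=not, Standby IMU faulted=not, C magnetorquer is out=not → no input occurs → does not occur.
Backup chain fails [OR]: #1 rate sensor failed=not, B gyro is out=occurs, Control loop down=not → at least one input occurs → occurs.
Spacecraft attitude control lost [OR]: Momentum path inoperative=not, Backup chain fails=occurs → at least one input occurs → occurs.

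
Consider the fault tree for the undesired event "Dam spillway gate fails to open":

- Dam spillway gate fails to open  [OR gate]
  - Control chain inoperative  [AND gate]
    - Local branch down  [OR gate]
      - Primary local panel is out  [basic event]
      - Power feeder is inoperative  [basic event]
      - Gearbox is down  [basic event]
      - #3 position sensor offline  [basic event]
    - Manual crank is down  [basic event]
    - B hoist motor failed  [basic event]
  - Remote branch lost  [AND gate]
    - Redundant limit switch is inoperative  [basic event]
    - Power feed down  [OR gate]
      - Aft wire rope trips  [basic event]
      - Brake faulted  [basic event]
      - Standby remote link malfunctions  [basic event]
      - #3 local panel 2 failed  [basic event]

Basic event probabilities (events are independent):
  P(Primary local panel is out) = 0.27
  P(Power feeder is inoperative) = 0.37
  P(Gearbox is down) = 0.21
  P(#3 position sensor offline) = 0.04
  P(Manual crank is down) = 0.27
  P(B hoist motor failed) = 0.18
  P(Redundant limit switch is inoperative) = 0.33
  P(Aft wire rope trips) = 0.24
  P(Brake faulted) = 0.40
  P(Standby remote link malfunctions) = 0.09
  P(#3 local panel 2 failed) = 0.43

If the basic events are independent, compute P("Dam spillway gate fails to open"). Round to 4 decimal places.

0.2756

P(Local branch down) [OR] = 1 − (1−0.27) × (1−0.37) × (1−0.21) × (1−0.04) = 0.651212
P(Control chain inoperative) [AND] = 0.651212 × 0.27 × 0.18 = 0.031649
P(Power feed down) [OR] = 1 − (1−0.24) × (1−0.40) × (1−0.09) × (1−0.43) = 0.763473
P(Remote branch lost) [AND] = 0.33 × 0.763473 = 0.251946
P(Dam spillway gate fails to open) [OR] = 1 − (1−0.031649) × (1−0.251946) = 0.275621
Rounded to 4 decimal places: P(Dam spillway gate fails to open) ≈ 0.2756.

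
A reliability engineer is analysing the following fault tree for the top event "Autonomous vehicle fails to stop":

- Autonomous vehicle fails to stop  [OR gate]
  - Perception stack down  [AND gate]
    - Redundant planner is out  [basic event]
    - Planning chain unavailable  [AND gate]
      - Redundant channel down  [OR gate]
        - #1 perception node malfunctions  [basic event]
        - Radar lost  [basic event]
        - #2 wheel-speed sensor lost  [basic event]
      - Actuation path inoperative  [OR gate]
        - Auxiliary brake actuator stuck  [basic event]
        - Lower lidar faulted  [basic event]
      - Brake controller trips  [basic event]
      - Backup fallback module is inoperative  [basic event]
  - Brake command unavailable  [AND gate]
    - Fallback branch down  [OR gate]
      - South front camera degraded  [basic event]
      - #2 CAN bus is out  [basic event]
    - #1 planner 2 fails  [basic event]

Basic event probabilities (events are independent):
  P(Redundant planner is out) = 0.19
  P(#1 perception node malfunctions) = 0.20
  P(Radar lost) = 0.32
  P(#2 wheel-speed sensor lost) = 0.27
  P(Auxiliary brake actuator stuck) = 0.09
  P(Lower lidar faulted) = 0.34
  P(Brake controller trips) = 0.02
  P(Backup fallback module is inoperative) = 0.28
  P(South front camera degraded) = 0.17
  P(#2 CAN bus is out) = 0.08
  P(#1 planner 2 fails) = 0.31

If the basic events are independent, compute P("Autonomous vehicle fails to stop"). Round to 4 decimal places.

0.0735

P(Redundant channel down) [OR] = 1 − (1−0.20) × (1−0.32) × (1−0.27) = 0.602880
P(Actuation path inoperative) [OR] = 1 − (1−0.09) × (1−0.34) = 0.399400
P(Planning chain unavailable) [AND] = 0.602880 × 0.399400 × 0.02 × 0.28 = 0.001348
P(Perception stack down) [AND] = 0.19 × 0.001348 = 0.000256
P(Fallback branch down) [OR] = 1 − (1−0.17) × (1−0.08) = 0.236400
P(Brake command unavailable) [AND] = 0.236400 × 0.31 = 0.073284
P(Autonomous vehicle fails to stop) [OR] = 1 − (1−0.000256) × (1−0.073284) = 0.073521
Rounded to 4 decimal places: P(Autonomous vehicle fails to stop) ≈ 0.0735.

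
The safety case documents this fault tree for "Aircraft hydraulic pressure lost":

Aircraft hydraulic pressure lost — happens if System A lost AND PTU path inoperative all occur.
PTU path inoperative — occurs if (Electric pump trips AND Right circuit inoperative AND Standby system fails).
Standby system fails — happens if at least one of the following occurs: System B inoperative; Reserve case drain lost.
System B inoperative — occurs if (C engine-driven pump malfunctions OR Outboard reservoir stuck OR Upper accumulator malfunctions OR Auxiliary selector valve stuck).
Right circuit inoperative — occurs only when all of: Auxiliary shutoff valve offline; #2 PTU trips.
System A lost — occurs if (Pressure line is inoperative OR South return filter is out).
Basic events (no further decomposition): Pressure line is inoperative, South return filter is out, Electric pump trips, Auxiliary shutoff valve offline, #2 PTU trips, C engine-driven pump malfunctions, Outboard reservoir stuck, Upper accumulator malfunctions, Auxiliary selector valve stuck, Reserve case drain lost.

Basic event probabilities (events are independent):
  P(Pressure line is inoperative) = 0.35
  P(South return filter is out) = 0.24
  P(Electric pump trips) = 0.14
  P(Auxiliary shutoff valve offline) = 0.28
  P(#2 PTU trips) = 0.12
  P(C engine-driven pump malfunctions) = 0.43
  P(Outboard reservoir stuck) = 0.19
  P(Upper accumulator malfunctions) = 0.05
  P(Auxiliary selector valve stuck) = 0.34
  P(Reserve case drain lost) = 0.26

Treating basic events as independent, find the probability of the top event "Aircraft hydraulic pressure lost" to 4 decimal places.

0.0019

P(System A lost) [OR] = 1 − (1−0.35) × (1−0.24) = 0.506000
P(Right circuit inoperative) [AND] = 0.28 × 0.12 = 0.033600
P(System B inoperative) [OR] = 1 − (1−0.43) × (1−0.19) × (1−0.05) × (1−0.34) = 0.710514
P(Standby system fails) [OR] = 1 − (1−0.710514) × (1−0.26) = 0.785780
P(PTU path inoperative) [AND] = 0.14 × 0.033600 × 0.785780 = 0.003696
P(Aircraft hydraulic pressure lost) [AND] = 0.506000 × 0.003696 = 0.001870
Rounded to 4 decimal places: P(Aircraft hydraulic pressure lost) ≈ 0.0019.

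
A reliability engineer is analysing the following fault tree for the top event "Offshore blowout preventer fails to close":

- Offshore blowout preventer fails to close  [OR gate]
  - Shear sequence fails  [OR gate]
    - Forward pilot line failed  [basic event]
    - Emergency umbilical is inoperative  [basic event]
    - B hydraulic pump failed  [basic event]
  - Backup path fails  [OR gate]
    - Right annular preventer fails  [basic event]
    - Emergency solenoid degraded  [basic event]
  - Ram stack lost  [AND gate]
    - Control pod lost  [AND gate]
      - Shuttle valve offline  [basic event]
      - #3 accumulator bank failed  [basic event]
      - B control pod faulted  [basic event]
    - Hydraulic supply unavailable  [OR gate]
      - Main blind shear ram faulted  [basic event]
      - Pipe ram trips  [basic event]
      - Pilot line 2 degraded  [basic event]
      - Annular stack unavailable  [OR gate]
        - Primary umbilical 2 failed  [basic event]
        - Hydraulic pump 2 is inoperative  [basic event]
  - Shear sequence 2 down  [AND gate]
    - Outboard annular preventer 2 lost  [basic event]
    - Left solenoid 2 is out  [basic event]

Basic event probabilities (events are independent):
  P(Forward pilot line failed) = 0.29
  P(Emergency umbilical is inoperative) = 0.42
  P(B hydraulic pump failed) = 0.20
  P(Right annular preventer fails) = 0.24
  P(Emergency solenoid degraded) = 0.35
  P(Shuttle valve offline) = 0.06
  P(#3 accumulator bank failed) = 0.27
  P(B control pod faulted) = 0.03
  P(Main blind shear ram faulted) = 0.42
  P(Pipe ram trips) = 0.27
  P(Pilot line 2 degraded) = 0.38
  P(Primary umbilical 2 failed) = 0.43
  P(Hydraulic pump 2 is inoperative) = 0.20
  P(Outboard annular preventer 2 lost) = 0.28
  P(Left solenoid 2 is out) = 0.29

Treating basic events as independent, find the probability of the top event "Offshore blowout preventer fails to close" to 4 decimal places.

P(Shear sequence fails) [OR] = 1 − (1−0.29) × (1−0.42) × (1−0.20) = 0.670560
P(Backup path fails) [OR] = 1 − (1−0.24) × (1−0.35) = 0.506000
P(Control pod lost) [AND] = 0.06 × 0.27 × 0.03 = 0.000486
P(Annular stack unavailable) [OR] = 1 − (1−0.43) × (1−0.20) = 0.544000
P(Hydraulic supply unavailable) [OR] = 1 − (1−0.42) × (1−0.27) × (1−0.38) × (1−0.544000) = 0.880296
P(Ram stack lost) [AND] = 0.000486 × 0.880296 = 0.000428
P(Shear sequence 2 down) [AND] = 0.28 × 0.29 = 0.081200
P(Offshore blowout preventer fails to close) [OR] = 1 − (1−0.670560) × (1−0.506000) × (1−0.000428) × (1−0.081200) = 0.850535
Rounded to 4 decimal places: P(Offshore blowout preventer fails to close) ≈ 0.8505.

0.8505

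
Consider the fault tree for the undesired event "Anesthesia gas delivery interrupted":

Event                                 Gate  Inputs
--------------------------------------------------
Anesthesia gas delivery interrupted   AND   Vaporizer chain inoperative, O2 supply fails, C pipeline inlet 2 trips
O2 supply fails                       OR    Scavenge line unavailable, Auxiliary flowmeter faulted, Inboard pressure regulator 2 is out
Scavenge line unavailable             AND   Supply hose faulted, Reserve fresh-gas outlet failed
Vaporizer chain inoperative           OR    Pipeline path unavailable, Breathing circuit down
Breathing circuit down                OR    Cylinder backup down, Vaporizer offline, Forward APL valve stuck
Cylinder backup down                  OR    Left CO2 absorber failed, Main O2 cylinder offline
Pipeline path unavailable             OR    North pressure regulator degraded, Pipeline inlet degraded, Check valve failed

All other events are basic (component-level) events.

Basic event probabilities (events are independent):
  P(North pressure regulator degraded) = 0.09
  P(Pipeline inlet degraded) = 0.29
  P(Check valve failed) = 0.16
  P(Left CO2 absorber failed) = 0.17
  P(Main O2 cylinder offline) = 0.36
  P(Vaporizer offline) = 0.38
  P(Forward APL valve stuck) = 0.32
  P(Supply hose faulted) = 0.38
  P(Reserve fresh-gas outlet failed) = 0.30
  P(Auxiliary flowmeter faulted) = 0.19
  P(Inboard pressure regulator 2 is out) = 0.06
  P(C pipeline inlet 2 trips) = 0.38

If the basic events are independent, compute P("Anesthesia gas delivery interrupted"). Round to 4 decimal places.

0.1086

P(Pipeline path unavailable) [OR] = 1 − (1−0.09) × (1−0.29) × (1−0.16) = 0.457276
P(Cylinder backup down) [OR] = 1 − (1−0.17) × (1−0.36) = 0.468800
P(Breathing circuit down) [OR] = 1 − (1−0.468800) × (1−0.38) × (1−0.32) = 0.776046
P(Vaporizer chain inoperative) [OR] = 1 − (1−0.457276) × (1−0.776046) = 0.878455
P(Scavenge line unavailable) [AND] = 0.38 × 0.30 = 0.114000
P(O2 supply fails) [OR] = 1 − (1−0.114000) × (1−0.19) × (1−0.06) = 0.325400
P(Anesthesia gas delivery interrupted) [AND] = 0.878455 × 0.325400 × 0.38 = 0.108623
Rounded to 4 decimal places: P(Anesthesia gas delivery interrupted) ≈ 0.1086.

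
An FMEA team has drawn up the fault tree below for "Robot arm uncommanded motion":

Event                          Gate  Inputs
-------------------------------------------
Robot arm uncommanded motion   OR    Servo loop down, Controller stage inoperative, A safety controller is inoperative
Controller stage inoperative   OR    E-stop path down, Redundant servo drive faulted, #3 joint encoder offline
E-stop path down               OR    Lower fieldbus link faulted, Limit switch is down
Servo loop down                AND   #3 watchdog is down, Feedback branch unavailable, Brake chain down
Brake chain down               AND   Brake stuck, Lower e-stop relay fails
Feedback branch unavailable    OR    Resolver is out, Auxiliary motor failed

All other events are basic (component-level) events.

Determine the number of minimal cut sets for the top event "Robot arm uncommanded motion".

Feedback branch unavailable [OR]: union of children's cut sets → 2 cut set(s).
Brake chain down [AND]: one cut set from each child combined → 1 × 1 = 1 cut set(s).
Servo loop down [AND]: one cut set from each child combined → 1 × 2 × 1 = 2 cut set(s).
E-stop path down [OR]: union of children's cut sets → 2 cut set(s).
Controller stage inoperative [OR]: union of children's cut sets → 4 cut set(s).
Robot arm uncommanded motion [OR]: union of children's cut sets → 7 cut set(s).
Minimal cut sets: {#3 watchdog is down, Brake stuck, Lower e-stop relay fails, Resolver is out}; {#3 watchdog is down, Auxiliary motor failed, Brake stuck, Lower e-stop relay fails}; {Lower fieldbus link faulted}; {Limit switch is down}; {Redundant servo drive faulted}; {#3 joint encoder offline}; {A safety controller is inoperative}.

7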